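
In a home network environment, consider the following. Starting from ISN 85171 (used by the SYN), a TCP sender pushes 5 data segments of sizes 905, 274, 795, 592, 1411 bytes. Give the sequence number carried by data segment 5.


The SYN occupies sequence number ISN = 85171, so the first data byte is ISN + 1 = 85172.
SEQ of data segment i = (ISN + 1) + sum of payload sizes of segments 1..i-1.
Segment 1: SEQ = 85172, payload = 905 bytes
Segment 2: SEQ = 86077, payload = 274 bytes
Segment 3: SEQ = 86351, payload = 795 bytes
Segment 4: SEQ = 87146, payload = 592 bytes
Segment 5: SEQ = 87738, payload = 1411 bytes
SEQ of segment 5 = 85172 + 905 + 274 + 795 + 592 = 87738

87738


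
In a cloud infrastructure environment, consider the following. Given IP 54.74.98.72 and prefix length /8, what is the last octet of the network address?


Given: IP = 54.74.98.72, prefix = /8
Subnet mask = 255.0.0.0
Last octet of IP: 72
Last octet of mask: 0
Network last octet = 72 AND 0 = 0

0


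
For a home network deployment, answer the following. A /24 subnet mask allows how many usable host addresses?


Given: subnet mask /24
Host bits = 32 - 24 = 8
Total addresses = 2^8 = 256
Usable hosts = 256 - 2 (network + broadcast) = 254

254


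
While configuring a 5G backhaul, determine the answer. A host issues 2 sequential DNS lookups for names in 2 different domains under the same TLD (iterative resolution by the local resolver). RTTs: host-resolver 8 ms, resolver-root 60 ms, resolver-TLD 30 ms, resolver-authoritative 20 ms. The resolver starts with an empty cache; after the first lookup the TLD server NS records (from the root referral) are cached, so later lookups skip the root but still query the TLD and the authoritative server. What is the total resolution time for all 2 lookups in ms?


Lookup 1 (cold cache): local + root + TLD + auth = 8 + 60 + 30 + 20 = 118 ms
Lookups 2..2 (TLD NS cached -> skip root; new domain -> still ask TLD and auth): local + TLD + auth = 8 + 30 + 20 = 58 ms each
Remaining 1 lookups: 1 * 58 = 58 ms
Total = 118 + 58 = 176 ms

176


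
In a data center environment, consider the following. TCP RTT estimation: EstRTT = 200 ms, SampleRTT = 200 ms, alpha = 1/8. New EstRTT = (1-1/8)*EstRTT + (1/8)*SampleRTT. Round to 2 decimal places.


Given: EstRTT = 200 ms, SampleRTT = 200 ms, alpha = 1/8
New EstRTT = (1 - alpha) * EstRTT + alpha * SampleRTT
(7/8) * 200 = 175
(1/8) * 200 = 25
New EstRTT = 175 + 25 = 200 ms -> 200.00 ms (2 dp)

200.00


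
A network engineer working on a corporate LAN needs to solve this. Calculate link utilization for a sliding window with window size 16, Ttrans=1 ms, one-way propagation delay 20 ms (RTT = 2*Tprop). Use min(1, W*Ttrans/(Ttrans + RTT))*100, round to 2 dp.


Given: W = 16, Ttrans = 1 ms, RTT = 40 ms (= 2 * Tprop, Tprop = 20 ms)
Cycle time = Ttrans + RTT = 1 + 40 = 41 ms (first packet sent until its ACK returns)
W * Ttrans = 16 * 1 = 16 ms of sending per cycle
W * Ttrans / (Ttrans + RTT) = 16 / 41 = 0.390244
U = min(1, 0.390244) = 0.390244
U% = 39.02%

39.02


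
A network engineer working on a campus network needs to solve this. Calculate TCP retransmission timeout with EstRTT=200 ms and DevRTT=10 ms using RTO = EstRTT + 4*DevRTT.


Given: EstRTT = 200 ms, DevRTT = 10 ms
Timeout = EstRTT + 4 * DevRTT
4 * DevRTT = 4 * 10 = 40
Timeout = 200 + 40 = 240 ms

240


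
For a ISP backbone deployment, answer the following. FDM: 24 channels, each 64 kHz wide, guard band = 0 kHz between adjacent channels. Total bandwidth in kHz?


Given: 24 channels, 64 kHz each, guard = 0 kHz
Channel bandwidth = 24 * 64 = 1536 kHz
Guard bands = 23 gaps * 0 kHz = 0 kHz
Total = 1536 + 0 = 1536 kHz

1536


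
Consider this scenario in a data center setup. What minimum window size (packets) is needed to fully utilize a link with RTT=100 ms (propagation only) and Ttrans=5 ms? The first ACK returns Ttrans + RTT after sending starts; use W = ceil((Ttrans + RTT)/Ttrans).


Given: Ttrans = 5 ms, RTT = 100 ms (= 2 * Tprop, Tprop = 50 ms)
Time until first ACK returns = Ttrans + RTT = 5 + 100 = 105 ms
Need W * Ttrans >= Ttrans + RTT  ->  W >= (Ttrans + RTT) / Ttrans
(Ttrans + RTT) / Ttrans = 105 / 5 = 21
W_min = ceil(21) = 21

21


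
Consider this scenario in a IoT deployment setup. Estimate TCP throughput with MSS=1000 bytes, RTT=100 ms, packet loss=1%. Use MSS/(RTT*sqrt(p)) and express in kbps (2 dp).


Given: MSS = 1000 bytes, RTT = 100 ms, loss = 1%
RTT in seconds = 100 / 1000 = 0.1
Loss rate = 1% = 0.01
sqrt(loss) = sqrt(0.01) = 0.1
Throughput (bytes/s) = 1000 / (0.1 * 0.1) = 100000.0000
Throughput (kbps) = 100000.0000 * 8 / 1000 = 800.000000 -> 800.00 kbps (2 dp)

800.00


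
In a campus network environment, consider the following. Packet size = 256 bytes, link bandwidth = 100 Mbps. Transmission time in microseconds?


Given: packet = 256 bytes, bandwidth = 100 Mbps
Packet in bits = 256 * 8 = 2048 bits
Bandwidth = 100 * 10^6 = 100000000 bps
Time = 2048 / 100000000 seconds
Time in us = 2048 * 10^6 / 100000000 = 20.48

20.48


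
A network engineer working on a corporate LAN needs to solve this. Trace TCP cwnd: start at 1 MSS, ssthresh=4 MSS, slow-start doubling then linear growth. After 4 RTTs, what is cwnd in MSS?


RTT 0: cwnd = 1 MSS (initial)
RTT 1: cwnd = 2 MSS (slow start, doubled)
RTT 2: cwnd = 4 MSS (slow start, doubled)
RTT 3: cwnd = 5 MSS (congestion avoidance, +1)
RTT 4: cwnd = 6 MSS (congestion avoidance, +1)

6


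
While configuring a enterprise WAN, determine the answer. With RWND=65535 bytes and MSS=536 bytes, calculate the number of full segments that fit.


Given: RWND = 65535 bytes, MSS = 536 bytes
Full segments = floor(RWND / MSS)
Full segments = floor(65535 / 536)
Full segments = floor(122.2668) = 122

122


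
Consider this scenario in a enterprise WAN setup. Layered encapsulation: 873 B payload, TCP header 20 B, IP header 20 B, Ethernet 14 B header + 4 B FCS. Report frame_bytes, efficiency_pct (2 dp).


TCP segment = 873 + 20 = 893 B
IP packet = 893 + 20 = 913 B
Ethernet frame = 913 + 14 + 4 = 931 B
Efficiency = app / frame = 873 / 931 = 0.937701 = 93.7701% -> 93.77% (2 dp)

931, 93.77


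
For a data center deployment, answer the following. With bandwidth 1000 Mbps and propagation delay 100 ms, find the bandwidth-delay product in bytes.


Given: bandwidth = 1000 Mbps, delay = 100 ms
BDP in bits = 1000 * 10^6 * 100 / 1000
BDP in bits = 100000000
BDP in bytes = 100000000 / 8 = 12500000

12500000


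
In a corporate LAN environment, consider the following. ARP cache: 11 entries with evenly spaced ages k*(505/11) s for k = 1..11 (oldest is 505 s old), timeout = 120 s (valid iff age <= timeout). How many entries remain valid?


Ages are k * 505/11 s for k = 1..11 (spacing = 45.9091 s).
Entry k is valid iff k * 505/11 <= 120 iff k <= 11 * 120 / 505 = 2.6139
n_valid = floor(2.6139) = 2
(n_stale = 11 - 2 = 9)

2


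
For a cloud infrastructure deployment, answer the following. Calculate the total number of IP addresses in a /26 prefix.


Given: CIDR prefix /26
Host bits = 32 - 26 = 6
Total addresses = 2^6 = 64

64


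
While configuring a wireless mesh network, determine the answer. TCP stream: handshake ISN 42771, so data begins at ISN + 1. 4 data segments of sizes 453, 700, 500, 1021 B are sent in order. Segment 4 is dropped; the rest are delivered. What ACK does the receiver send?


SYN uses sequence number 42771; first data byte = ISN + 1 = 42772.
Segment 1: SEQ = 42772, len = 453 B, covers [42772, 43224]
Segment 2: SEQ = 43225, len = 700 B, covers [43225, 43924]
Segment 3: SEQ = 43925, len = 500 B, covers [43925, 44424]
Segment 4: SEQ = 44425, len = 1021 B, covers [44425, 45445] [LOST]
In-order data received: bytes [42772, 44424] (segments 1..3).
Segment 4 missing -> gap begins at byte 44425.
Cumulative ACK = next expected in-order byte = 42772 + 453 + 700 + 500 = 44425

44425


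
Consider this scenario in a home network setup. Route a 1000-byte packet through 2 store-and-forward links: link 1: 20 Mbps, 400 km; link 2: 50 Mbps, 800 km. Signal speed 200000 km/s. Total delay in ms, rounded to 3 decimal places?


Packet = 1000 bytes = 8000 bits. Store-and-forward: sum (t_trans + t_prop) per link.
Link 1: t_trans = 8000/(20*10^6) s = 0.4000 ms; t_prop = 400/200000 s = 2.0000 ms; subtotal = 2.4000 ms
Link 2: t_trans = 8000/(50*10^6) s = 0.1600 ms; t_prop = 800/200000 s = 4.0000 ms; subtotal = 4.1600 ms
End-to-end = 2.4000 + 4.1600 = 6.5600 ms -> 6.560 ms (3 dp)

6.560


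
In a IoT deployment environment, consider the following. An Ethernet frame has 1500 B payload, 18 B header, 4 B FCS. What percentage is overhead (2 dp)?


Given: payload = 1500 B, header = 18 B, trailer = 4 B
Overhead bytes = header + trailer = 18 + 4 = 22
Total frame = payload + overhead = 1500 + 22 = 1522
Overhead % = 22 / 1522 * 100 = 1.4455% -> 1.45% (2 dp)

1.45


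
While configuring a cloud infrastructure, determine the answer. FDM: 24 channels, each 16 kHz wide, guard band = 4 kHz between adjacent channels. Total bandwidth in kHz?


Given: 24 channels, 16 kHz each, guard = 4 kHz
Channel bandwidth = 24 * 16 = 384 kHz
Guard bands = 23 gaps * 4 kHz = 92 kHz
Total = 384 + 92 = 476 kHz

476


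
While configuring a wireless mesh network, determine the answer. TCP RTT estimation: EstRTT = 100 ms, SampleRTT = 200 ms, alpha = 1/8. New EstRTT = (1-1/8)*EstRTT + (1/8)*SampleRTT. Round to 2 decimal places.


Given: EstRTT = 100 ms, SampleRTT = 200 ms, alpha = 1/8
New EstRTT = (1 - alpha) * EstRTT + alpha * SampleRTT
(7/8) * 100 = 87.5
(1/8) * 200 = 25
New EstRTT = 87.5 + 25 = 112.5 ms -> 112.50 ms (2 dp)

112.50


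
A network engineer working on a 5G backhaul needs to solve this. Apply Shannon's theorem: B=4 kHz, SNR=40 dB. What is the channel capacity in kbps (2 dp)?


Given: B = 4 kHz, SNR = 40 dB
SNR linear = 10^(40/10) = 10000
1 + SNR = 10001
log2(10001) = 13.2878566418
C = 4 * 1000 * 13.2878566418 = 53151.4266 bps
C = 53.151427 kbps -> 53.15 kbps (2 dp)

53.15


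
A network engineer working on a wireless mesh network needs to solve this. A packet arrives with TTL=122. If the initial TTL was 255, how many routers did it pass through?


Given: initial TTL = 255, received TTL = 122
Hops = initial TTL - received TTL
Hops = 255 - 122 = 133

133


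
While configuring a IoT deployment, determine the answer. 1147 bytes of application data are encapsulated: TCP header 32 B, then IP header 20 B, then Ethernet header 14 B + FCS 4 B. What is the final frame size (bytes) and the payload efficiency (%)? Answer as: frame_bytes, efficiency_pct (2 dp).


TCP segment = 1147 + 32 = 1179 B
IP packet = 1179 + 20 = 1199 B
Ethernet frame = 1199 + 14 + 4 = 1217 B
Efficiency = app / frame = 1147 / 1217 = 0.942482 = 94.2482% -> 94.25% (2 dp)

1217, 94.25


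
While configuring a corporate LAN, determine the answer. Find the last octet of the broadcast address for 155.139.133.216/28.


Given: IP = 155.139.133.216, prefix = /28
Host bits = 32 - 28 = 4
Network last octet = 216 AND mask = 208
Host part size = 2^4 - 1 = 15
Broadcast last octet = 208 OR 15 = 223

223


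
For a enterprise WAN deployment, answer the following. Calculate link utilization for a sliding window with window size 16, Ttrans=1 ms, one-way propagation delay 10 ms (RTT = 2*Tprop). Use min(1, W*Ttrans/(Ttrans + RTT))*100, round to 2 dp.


Given: W = 16, Ttrans = 1 ms, RTT = 20 ms (= 2 * Tprop, Tprop = 10 ms)
Cycle time = Ttrans + RTT = 1 + 20 = 21 ms (first packet sent until its ACK returns)
W * Ttrans = 16 * 1 = 16 ms of sending per cycle
W * Ttrans / (Ttrans + RTT) = 16 / 21 = 0.761905
U = min(1, 0.761905) = 0.761905
U% = 76.19%

76.19


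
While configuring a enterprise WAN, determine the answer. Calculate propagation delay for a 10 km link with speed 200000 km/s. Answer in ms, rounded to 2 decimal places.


Given: distance = 10 km, speed = 200000 km/s
Delay = distance / speed = 10 / 200000 seconds
Delay in ms = 10 * 1000 / 200000
Delay = 0.0500 ms
Rounded to 2 dp = 0.05 ms

0.05


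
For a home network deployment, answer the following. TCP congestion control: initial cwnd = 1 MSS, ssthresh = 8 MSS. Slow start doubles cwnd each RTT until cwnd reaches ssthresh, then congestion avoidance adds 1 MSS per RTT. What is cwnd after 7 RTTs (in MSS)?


RTT 0: cwnd = 1 MSS (initial)
RTT 1: cwnd = 2 MSS (slow start, doubled)
RTT 2: cwnd = 4 MSS (slow start, doubled)
RTT 3: cwnd = 8 MSS (slow start, doubled)
RTT 4: cwnd = 9 MSS (congestion avoidance, +1)
RTT 5: cwnd = 10 MSS (congestion avoidance, +1)
RTT 6: cwnd = 11 MSS (congestion avoidance, +1)
RTT 7: cwnd = 12 MSS (congestion avoidance, +1)

12


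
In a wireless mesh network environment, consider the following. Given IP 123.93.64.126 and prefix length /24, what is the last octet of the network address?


Given: IP = 123.93.64.126, prefix = /24
Subnet mask = 255.255.255.0
Last octet of IP: 126
Last octet of mask: 0
Network last octet = 126 AND 0 = 0

0


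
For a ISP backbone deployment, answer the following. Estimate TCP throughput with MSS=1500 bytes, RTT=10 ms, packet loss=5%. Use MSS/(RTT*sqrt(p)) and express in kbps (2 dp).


Given: MSS = 1500 bytes, RTT = 10 ms, loss = 5%
RTT in seconds = 10 / 1000 = 0.01
Loss rate = 5% = 0.05
sqrt(loss) = sqrt(0.05) = 0.223606797750
Throughput (bytes/s) = 1500 / (0.01 * 0.223606797750) = 670820.3932
Throughput (kbps) = 670820.3932 * 8 / 1000 = 5366.563146 -> 5366.56 kbps (2 dp)

5366.56


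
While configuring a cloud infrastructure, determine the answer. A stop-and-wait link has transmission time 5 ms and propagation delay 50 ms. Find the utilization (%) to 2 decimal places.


Given: Ttrans = 5 ms, Tprop = 50 ms
RTT = 2 * Tprop = 2 * 50 = 100 ms
U = Ttrans / (Ttrans + RTT)
U = 5 / (5 + 100)
U = 5 / 105 = 0.047619
U% = 4.76%

4.76


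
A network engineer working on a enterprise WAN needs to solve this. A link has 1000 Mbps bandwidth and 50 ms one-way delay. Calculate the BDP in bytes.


Given: bandwidth = 1000 Mbps, delay = 50 ms
BDP in bits = 1000 * 10^6 * 50 / 1000
BDP in bits = 50000000
BDP in bytes = 50000000 / 8 = 6250000

6250000


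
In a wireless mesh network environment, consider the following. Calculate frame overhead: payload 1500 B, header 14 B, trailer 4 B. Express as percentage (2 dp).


Given: payload = 1500 B, header = 14 B, trailer = 4 B
Overhead bytes = header + trailer = 14 + 4 = 18
Total frame = payload + overhead = 1500 + 18 = 1518
Overhead % = 18 / 1518 * 100 = 1.1858% -> 1.19% (2 dp)

1.19


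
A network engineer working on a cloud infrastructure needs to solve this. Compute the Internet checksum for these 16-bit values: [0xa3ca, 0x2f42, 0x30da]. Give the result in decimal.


Given words: [0xa3ca, 0x2f42, 0x30da]
Step 1: Sum all words
Raw sum = 41930 + 12098 + 12506 = 66534
Step 2: Fold carry: (998 + 1) = 999
One's complement = ~999 & 0xFFFF = 64536

64536


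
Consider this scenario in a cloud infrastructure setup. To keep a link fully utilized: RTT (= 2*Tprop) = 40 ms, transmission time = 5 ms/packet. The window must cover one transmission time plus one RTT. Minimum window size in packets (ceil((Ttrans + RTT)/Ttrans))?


Given: Ttrans = 5 ms, RTT = 40 ms (= 2 * Tprop, Tprop = 20 ms)
Time until first ACK returns = Ttrans + RTT = 5 + 40 = 45 ms
Need W * Ttrans >= Ttrans + RTT  ->  W >= (Ttrans + RTT) / Ttrans
(Ttrans + RTT) / Ttrans = 45 / 5 = 9
W_min = ceil(9) = 9

9


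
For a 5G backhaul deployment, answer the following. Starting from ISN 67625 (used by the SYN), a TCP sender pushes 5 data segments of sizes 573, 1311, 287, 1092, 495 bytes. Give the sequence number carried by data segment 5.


The SYN occupies sequence number ISN = 67625, so the first data byte is ISN + 1 = 67626.
SEQ of data segment i = (ISN + 1) + sum of payload sizes of segments 1..i-1.
Segment 1: SEQ = 67626, payload = 573 bytes
Segment 2: SEQ = 68199, payload = 1311 bytes
Segment 3: SEQ = 69510, payload = 287 bytes
Segment 4: SEQ = 69797, payload = 1092 bytes
Segment 5: SEQ = 70889, payload = 495 bytes
SEQ of segment 5 = 67626 + 573 + 1311 + 287 + 1092 = 70889

70889


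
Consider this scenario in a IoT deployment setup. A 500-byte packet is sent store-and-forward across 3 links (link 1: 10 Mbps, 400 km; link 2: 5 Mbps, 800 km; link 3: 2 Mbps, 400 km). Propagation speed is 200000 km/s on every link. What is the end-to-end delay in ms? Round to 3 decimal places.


Packet = 500 bytes = 4000 bits. Store-and-forward: sum (t_trans + t_prop) per link.
Link 1: t_trans = 4000/(10*10^6) s = 0.4000 ms; t_prop = 400/200000 s = 2.0000 ms; subtotal = 2.4000 ms
Link 2: t_trans = 4000/(5*10^6) s = 0.8000 ms; t_prop = 800/200000 s = 4.0000 ms; subtotal = 4.8000 ms
Link 3: t_trans = 4000/(2*10^6) s = 2.0000 ms; t_prop = 400/200000 s = 2.0000 ms; subtotal = 4.0000 ms
End-to-end = 2.4000 + 4.8000 + 4.0000 = 11.2000 ms -> 11.200 ms (3 dp)

11.200


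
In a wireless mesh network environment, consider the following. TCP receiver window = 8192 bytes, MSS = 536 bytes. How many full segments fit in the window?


Given: RWND = 8192 bytes, MSS = 536 bytes
Full segments = floor(RWND / MSS)
Full segments = floor(8192 / 536)
Full segments = floor(15.2836) = 15

15


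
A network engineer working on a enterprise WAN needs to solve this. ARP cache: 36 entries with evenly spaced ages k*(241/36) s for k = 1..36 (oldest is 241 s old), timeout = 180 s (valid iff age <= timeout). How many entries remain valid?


Ages are k * 241/36 s for k = 1..36 (spacing = 6.6944 s).
Entry k is valid iff k * 241/36 <= 180 iff k <= 36 * 180 / 241 = 26.8880
n_valid = floor(26.8880) = 26
(n_stale = 36 - 26 = 10)

26


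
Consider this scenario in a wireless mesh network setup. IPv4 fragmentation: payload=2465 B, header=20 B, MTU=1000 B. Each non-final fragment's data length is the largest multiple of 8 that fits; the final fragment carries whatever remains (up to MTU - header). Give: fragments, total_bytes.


Max data per non-final fragment = floor((MTU - header)/8)*8 = floor((1000 - 20)/8)*8 = floor(980/8)*8 = 976 B
Final fragment needs no 8-byte alignment: it can carry up to MTU - header = 980 B
Non-final fragments needed = ceil((payload - 980) / 976) = ceil(1485/976) = ceil(1.5215) = 2
Number of fragments = 2 + 1 = 3
Fragment sizes (data): 2 * 976 B + 513 B (last, 513 <= 980 OK)
Total bytes sent = payload + n_frags * header = 2465 + 3*20 = 2465 + 60 = 2525 B

3, 2525


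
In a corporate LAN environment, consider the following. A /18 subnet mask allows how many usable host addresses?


Given: subnet mask /18
Host bits = 32 - 18 = 14
Total addresses = 2^14 = 16384
Usable hosts = 16384 - 2 (network + broadcast) = 16382

16382


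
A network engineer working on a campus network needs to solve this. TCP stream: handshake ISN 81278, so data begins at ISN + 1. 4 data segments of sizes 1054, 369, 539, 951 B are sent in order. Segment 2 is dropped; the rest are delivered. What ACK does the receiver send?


SYN uses sequence number 81278; first data byte = ISN + 1 = 81279.
Segment 1: SEQ = 81279, len = 1054 B, covers [81279, 82332]
Segment 2: SEQ = 82333, len = 369 B, covers [82333, 82701] [LOST]
Segment 3: SEQ = 82702, len = 539 B, covers [82702, 83240]
Segment 4: SEQ = 83241, len = 951 B, covers [83241, 84191]
In-order data received: bytes [81279, 82332] (segments 1..1).
Segment 2 missing -> gap begins at byte 82333; later segments buffered out of order.
Cumulative ACK = next expected in-order byte = 81279 + 1054 = 82333

82333


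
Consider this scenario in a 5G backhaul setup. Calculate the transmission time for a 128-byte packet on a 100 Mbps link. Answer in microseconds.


Given: packet = 128 bytes, bandwidth = 100 Mbps
Packet in bits = 128 * 8 = 1024 bits
Bandwidth = 100 * 10^6 = 100000000 bps
Time = 1024 / 100000000 seconds
Time in us = 1024 * 10^6 / 100000000 = 10.24

10.24


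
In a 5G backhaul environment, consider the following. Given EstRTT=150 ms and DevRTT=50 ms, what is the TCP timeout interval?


Given: EstRTT = 150 ms, DevRTT = 50 ms
Timeout = EstRTT + 4 * DevRTT
4 * DevRTT = 4 * 50 = 200
Timeout = 150 + 200 = 350 ms

350


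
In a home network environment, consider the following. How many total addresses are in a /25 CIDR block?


Given: CIDR prefix /25
Host bits = 32 - 25 = 7
Total addresses = 2^7 = 128

128


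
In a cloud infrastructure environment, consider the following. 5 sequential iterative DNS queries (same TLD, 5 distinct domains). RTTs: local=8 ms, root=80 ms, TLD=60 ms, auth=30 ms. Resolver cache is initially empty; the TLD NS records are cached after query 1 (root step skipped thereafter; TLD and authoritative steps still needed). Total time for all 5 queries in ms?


Lookup 1 (cold cache): local + root + TLD + auth = 8 + 80 + 60 + 30 = 178 ms
Lookups 2..5 (TLD NS cached -> skip root; new domain -> still ask TLD and auth): local + TLD + auth = 8 + 60 + 30 = 98 ms each
Remaining 4 lookups: 4 * 98 = 392 ms
Total = 178 + 392 = 570 ms

570


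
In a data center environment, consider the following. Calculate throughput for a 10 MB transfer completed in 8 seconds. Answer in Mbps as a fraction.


Given: file = 10 MB, time = 8 s
File in Mb = 10 * 8 = 80 Mb
Throughput = 80 / 8 Mbps
Throughput = 10 Mbps

10


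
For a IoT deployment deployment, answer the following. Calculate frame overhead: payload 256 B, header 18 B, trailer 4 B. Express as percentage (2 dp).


Given: payload = 256 B, header = 18 B, trailer = 4 B
Overhead bytes = header + trailer = 18 + 4 = 22
Total frame = payload + overhead = 256 + 22 = 278
Overhead % = 22 / 278 * 100 = 7.9137% -> 7.91% (2 dp)

7.91


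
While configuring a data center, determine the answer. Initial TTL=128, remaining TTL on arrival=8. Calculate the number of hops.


Given: initial TTL = 128, received TTL = 8
Hops = initial TTL - received TTL
Hops = 128 - 8 = 120

120


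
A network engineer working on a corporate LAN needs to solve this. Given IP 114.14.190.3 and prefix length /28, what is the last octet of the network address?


Given: IP = 114.14.190.3, prefix = /28
Subnet mask = 255.255.255.240
Last octet of IP: 3
Last octet of mask: 240
Network last octet = 3 AND 240 = 0

0


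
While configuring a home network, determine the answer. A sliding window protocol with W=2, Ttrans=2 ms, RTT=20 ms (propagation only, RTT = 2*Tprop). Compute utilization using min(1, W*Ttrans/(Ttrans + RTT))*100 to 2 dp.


Given: W = 2, Ttrans = 2 ms, RTT = 20 ms (= 2 * Tprop, Tprop = 10 ms)
Cycle time = Ttrans + RTT = 2 + 20 = 22 ms (first packet sent until its ACK returns)
W * Ttrans = 2 * 2 = 4 ms of sending per cycle
W * Ttrans / (Ttrans + RTT) = 4 / 22 = 0.181818
U = min(1, 0.181818) = 0.181818
U% = 18.18%

18.18


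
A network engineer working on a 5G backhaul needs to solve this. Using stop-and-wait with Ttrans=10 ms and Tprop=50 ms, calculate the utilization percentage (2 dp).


Given: Ttrans = 10 ms, Tprop = 50 ms
RTT = 2 * Tprop = 2 * 50 = 100 ms
U = Ttrans / (Ttrans + RTT)
U = 10 / (10 + 100)
U = 10 / 110 = 0.090909
U% = 9.09%

9.09


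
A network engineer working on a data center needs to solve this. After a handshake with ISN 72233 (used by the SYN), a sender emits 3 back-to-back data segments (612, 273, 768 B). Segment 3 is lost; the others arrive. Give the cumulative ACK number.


SYN uses sequence number 72233; first data byte = ISN + 1 = 72234.
Segment 1: SEQ = 72234, len = 612 B, covers [72234, 72845]
Segment 2: SEQ = 72846, len = 273 B, covers [72846, 73118]
Segment 3: SEQ = 73119, len = 768 B, covers [73119, 73886] [LOST]
In-order data received: bytes [72234, 73118] (segments 1..2).
Segment 3 missing -> gap begins at byte 73119.
Cumulative ACK = next expected in-order byte = 72234 + 612 + 273 = 73119

73119


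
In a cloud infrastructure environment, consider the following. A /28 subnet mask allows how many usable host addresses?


Given: subnet mask /28
Host bits = 32 - 28 = 4
Total addresses = 2^4 = 16
Usable hosts = 16 - 2 (network + broadcast) = 14

14


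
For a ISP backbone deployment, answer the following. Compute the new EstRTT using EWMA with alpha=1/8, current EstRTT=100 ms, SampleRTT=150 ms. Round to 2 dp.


Given: EstRTT = 100 ms, SampleRTT = 150 ms, alpha = 1/8
New EstRTT = (1 - alpha) * EstRTT + alpha * SampleRTT
(7/8) * 100 = 87.5
(1/8) * 150 = 18.75
New EstRTT = 87.5 + 18.75 = 106.25 ms -> 106.25 ms (2 dp)

106.25


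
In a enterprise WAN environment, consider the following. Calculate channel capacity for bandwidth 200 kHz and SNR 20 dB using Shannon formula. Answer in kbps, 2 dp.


Given: B = 200 kHz, SNR = 20 dB
SNR linear = 10^(20/10) = 100
1 + SNR = 101
log2(101) = 6.6582114828
C = 200 * 1000 * 6.6582114828 = 1331642.2966 bps
C = 1331.642297 kbps -> 1331.64 kbps (2 dp)

1331.64


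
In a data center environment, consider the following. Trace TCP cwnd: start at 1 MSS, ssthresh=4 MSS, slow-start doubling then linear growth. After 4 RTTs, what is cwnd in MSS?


RTT 0: cwnd = 1 MSS (initial)
RTT 1: cwnd = 2 MSS (slow start, doubled)
RTT 2: cwnd = 4 MSS (slow start, doubled)
RTT 3: cwnd = 5 MSS (congestion avoidance, +1)
RTT 4: cwnd = 6 MSS (congestion avoidance, +1)

6


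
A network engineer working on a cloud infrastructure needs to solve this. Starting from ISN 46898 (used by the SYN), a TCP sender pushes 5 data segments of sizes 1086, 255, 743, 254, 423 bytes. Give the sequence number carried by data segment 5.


The SYN occupies sequence number ISN = 46898, so the first data byte is ISN + 1 = 46899.
SEQ of data segment i = (ISN + 1) + sum of payload sizes of segments 1..i-1.
Segment 1: SEQ = 46899, payload = 1086 bytes
Segment 2: SEQ = 47985, payload = 255 bytes
Segment 3: SEQ = 48240, payload = 743 bytes
Segment 4: SEQ = 48983, payload = 254 bytes
Segment 5: SEQ = 49237, payload = 423 bytes
SEQ of segment 5 = 46899 + 1086 + 255 + 743 + 254 = 49237

49237


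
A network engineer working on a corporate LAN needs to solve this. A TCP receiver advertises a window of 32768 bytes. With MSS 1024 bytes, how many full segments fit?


Given: RWND = 32768 bytes, MSS = 1024 bytes
Full segments = floor(RWND / MSS)
Full segments = floor(32768 / 1024)
Full segments = floor(32.0) = 32

32


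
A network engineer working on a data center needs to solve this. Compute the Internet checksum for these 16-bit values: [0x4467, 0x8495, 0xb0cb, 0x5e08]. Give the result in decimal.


Given words: [0x4467, 0x8495, 0xb0cb, 0x5e08]
Step 1: Sum all words
Raw sum = 17511 + 33941 + 45259 + 24072 = 120783
Step 2: Fold carry: (55247 + 1) = 55248
One's complement = ~55248 & 0xFFFF = 10287

10287


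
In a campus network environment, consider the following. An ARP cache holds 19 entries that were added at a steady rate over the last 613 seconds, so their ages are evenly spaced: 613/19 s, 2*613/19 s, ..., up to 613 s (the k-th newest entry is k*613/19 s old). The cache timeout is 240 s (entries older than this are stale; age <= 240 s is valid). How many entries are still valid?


Ages are k * 613/19 s for k = 1..19 (spacing = 32.2632 s).
Entry k is valid iff k * 613/19 <= 240 iff k <= 19 * 240 / 613 = 7.4388
n_valid = floor(7.4388) = 7
(n_stale = 19 - 7 = 12)

7


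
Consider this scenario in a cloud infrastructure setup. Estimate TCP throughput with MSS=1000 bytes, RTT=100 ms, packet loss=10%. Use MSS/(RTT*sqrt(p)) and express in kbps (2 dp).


Given: MSS = 1000 bytes, RTT = 100 ms, loss = 10%
RTT in seconds = 100 / 1000 = 0.1
Loss rate = 10% = 0.1
sqrt(loss) = sqrt(0.1) = 0.316227766017
Throughput (bytes/s) = 1000 / (0.1 * 0.316227766017) = 31622.7766
Throughput (kbps) = 31622.7766 * 8 / 1000 = 252.982213 -> 252.98 kbps (2 dp)

252.98


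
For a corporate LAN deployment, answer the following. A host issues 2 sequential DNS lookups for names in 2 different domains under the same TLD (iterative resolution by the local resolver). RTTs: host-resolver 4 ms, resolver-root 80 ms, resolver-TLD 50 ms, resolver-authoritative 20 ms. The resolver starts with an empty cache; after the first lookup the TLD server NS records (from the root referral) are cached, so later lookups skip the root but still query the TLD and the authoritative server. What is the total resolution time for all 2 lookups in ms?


Lookup 1 (cold cache): local + root + TLD + auth = 4 + 80 + 50 + 20 = 154 ms
Lookups 2..2 (TLD NS cached -> skip root; new domain -> still ask TLD and auth): local + TLD + auth = 4 + 50 + 20 = 74 ms each
Remaining 1 lookups: 1 * 74 = 74 ms
Total = 154 + 74 = 228 ms

228


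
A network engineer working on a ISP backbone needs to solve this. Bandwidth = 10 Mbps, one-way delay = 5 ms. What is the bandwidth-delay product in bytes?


Given: bandwidth = 10 Mbps, delay = 5 ms
BDP in bits = 10 * 10^6 * 5 / 1000
BDP in bits = 50000
BDP in bytes = 50000 / 8 = 6250

6250


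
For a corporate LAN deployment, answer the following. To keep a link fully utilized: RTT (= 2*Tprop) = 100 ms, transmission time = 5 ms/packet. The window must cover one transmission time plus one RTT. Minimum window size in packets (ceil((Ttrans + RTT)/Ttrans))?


Given: Ttrans = 5 ms, RTT = 100 ms (= 2 * Tprop, Tprop = 50 ms)
Time until first ACK returns = Ttrans + RTT = 5 + 100 = 105 ms
Need W * Ttrans >= Ttrans + RTT  ->  W >= (Ttrans + RTT) / Ttrans
(Ttrans + RTT) / Ttrans = 105 / 5 = 21
W_min = ceil(21) = 21

21


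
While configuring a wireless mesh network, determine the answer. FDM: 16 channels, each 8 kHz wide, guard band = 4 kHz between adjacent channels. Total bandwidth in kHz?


Given: 16 channels, 8 kHz each, guard = 4 kHz
Channel bandwidth = 16 * 8 = 128 kHz
Guard bands = 15 gaps * 4 kHz = 60 kHz
Total = 128 + 60 = 188 kHz

188


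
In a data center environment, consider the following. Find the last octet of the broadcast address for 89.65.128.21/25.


Given: IP = 89.65.128.21, prefix = /25
Host bits = 32 - 25 = 7
Network last octet = 21 AND mask = 0
Host part size = 2^7 - 1 = 127
Broadcast last octet = 0 OR 127 = 127

127


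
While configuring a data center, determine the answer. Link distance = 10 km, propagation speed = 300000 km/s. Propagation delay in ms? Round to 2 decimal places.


Given: distance = 10 km, speed = 300000 km/s
Delay = distance / speed = 10 / 300000 seconds
Delay in ms = 10 * 1000 / 300000
Delay = 0.0333 ms
Rounded to 2 dp = 0.03 ms

0.03


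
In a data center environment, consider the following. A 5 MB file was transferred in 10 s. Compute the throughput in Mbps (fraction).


Given: file = 5 MB, time = 10 s
File in Mb = 5 * 8 = 40 Mb
Throughput = 40 / 10 Mbps
Throughput = 4 Mbps

4


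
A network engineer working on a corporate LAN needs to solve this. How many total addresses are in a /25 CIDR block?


Given: CIDR prefix /25
Host bits = 32 - 25 = 7
Total addresses = 2^7 = 128

128


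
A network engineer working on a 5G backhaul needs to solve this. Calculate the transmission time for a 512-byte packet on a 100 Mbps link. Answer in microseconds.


Given: packet = 512 bytes, bandwidth = 100 Mbps
Packet in bits = 512 * 8 = 4096 bits
Bandwidth = 100 * 10^6 = 100000000 bps
Time = 4096 / 100000000 seconds
Time in us = 4096 * 10^6 / 100000000 = 40.96

40.96


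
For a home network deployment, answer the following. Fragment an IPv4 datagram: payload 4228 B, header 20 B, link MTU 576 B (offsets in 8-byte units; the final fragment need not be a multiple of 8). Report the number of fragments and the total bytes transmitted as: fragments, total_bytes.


Max data per non-final fragment = floor((MTU - header)/8)*8 = floor((576 - 20)/8)*8 = floor(556/8)*8 = 552 B
Final fragment needs no 8-byte alignment: it can carry up to MTU - header = 556 B
Non-final fragments needed = ceil((payload - 556) / 552) = ceil(3672/552) = ceil(6.6522) = 7
Number of fragments = 7 + 1 = 8
Fragment sizes (data): 7 * 552 B + 364 B (last, 364 <= 556 OK)
Total bytes sent = payload + n_frags * header = 4228 + 8*20 = 4228 + 160 = 4388 B

8, 4388


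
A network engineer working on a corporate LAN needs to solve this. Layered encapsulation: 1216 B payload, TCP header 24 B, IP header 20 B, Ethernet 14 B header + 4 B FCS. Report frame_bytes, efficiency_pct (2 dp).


TCP segment = 1216 + 24 = 1240 B
IP packet = 1240 + 20 = 1260 B
Ethernet frame = 1260 + 14 + 4 = 1278 B
Efficiency = app / frame = 1216 / 1278 = 0.951487 = 95.1487% -> 95.15% (2 dp)

1278, 95.15


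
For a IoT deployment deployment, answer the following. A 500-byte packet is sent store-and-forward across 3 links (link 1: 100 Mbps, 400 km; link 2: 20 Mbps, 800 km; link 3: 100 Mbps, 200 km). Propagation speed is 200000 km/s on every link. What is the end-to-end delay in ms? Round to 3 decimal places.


Packet = 500 bytes = 4000 bits. Store-and-forward: sum (t_trans + t_prop) per link.
Link 1: t_trans = 4000/(100*10^6) s = 0.0400 ms; t_prop = 400/200000 s = 2.0000 ms; subtotal = 2.0400 ms
Link 2: t_trans = 4000/(20*10^6) s = 0.2000 ms; t_prop = 800/200000 s = 4.0000 ms; subtotal = 4.2000 ms
Link 3: t_trans = 4000/(100*10^6) s = 0.0400 ms; t_prop = 200/200000 s = 1.0000 ms; subtotal = 1.0400 ms
End-to-end = 2.0400 + 4.2000 + 1.0400 = 7.2800 ms -> 7.280 ms (3 dp)

7.280


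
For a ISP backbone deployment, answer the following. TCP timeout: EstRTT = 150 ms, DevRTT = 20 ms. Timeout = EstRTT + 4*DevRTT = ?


Given: EstRTT = 150 ms, DevRTT = 20 ms
Timeout = EstRTT + 4 * DevRTT
4 * DevRTT = 4 * 20 = 80
Timeout = 150 + 80 = 230 ms

230


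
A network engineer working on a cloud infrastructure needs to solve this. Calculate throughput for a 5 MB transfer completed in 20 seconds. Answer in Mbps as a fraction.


Given: file = 5 MB, time = 20 s
File in Mb = 5 * 8 = 40 Mb
Throughput = 40 / 20 Mbps
Throughput = 2 Mbps

2


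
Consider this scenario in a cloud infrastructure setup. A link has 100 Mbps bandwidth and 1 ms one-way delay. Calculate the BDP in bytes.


Given: bandwidth = 100 Mbps, delay = 1 ms
BDP in bits = 100 * 10^6 * 1 / 1000
BDP in bits = 100000
BDP in bytes = 100000 / 8 = 12500

12500


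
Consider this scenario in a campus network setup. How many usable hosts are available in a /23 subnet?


Given: subnet mask /23
Host bits = 32 - 23 = 9
Total addresses = 2^9 = 512
Usable hosts = 512 - 2 (network + broadcast) = 510

510


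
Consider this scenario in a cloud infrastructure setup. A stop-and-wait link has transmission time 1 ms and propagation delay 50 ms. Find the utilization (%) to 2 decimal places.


Given: Ttrans = 1 ms, Tprop = 50 ms
RTT = 2 * Tprop = 2 * 50 = 100 ms
U = Ttrans / (Ttrans + RTT)
U = 1 / (1 + 100)
U = 1 / 101 = 0.009901
U% = 0.99%

0.99


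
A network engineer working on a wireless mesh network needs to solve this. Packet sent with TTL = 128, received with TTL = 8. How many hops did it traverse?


Given: initial TTL = 128, received TTL = 8
Hops = initial TTL - received TTL
Hops = 128 - 8 = 120

120


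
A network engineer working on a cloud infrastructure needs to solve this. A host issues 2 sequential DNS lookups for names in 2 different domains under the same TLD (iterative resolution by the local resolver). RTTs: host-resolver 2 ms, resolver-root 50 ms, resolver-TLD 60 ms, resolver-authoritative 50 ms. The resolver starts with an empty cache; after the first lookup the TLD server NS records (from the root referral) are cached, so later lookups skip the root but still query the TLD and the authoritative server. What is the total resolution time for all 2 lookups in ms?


Lookup 1 (cold cache): local + root + TLD + auth = 2 + 50 + 60 + 50 = 162 ms
Lookups 2..2 (TLD NS cached -> skip root; new domain -> still ask TLD and auth): local + TLD + auth = 2 + 60 + 50 = 112 ms each
Remaining 1 lookups: 1 * 112 = 112 ms
Total = 162 + 112 = 274 ms

274


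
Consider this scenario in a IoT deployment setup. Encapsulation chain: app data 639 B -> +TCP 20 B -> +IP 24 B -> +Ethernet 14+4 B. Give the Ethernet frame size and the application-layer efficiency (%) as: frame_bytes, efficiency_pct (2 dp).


TCP segment = 639 + 20 = 659 B
IP packet = 659 + 24 = 683 B
Ethernet frame = 683 + 14 + 4 = 701 B
Efficiency = app / frame = 639 / 701 = 0.911555 = 91.1555% -> 91.16% (2 dp)

701, 91.16


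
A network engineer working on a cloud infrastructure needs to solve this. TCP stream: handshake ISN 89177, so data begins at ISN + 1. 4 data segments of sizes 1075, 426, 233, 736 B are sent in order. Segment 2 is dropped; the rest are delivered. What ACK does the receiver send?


SYN uses sequence number 89177; first data byte = ISN + 1 = 89178.
Segment 1: SEQ = 89178, len = 1075 B, covers [89178, 90252]
Segment 2: SEQ = 90253, len = 426 B, covers [90253, 90678] [LOST]
Segment 3: SEQ = 90679, len = 233 B, covers [90679, 90911]
Segment 4: SEQ = 90912, len = 736 B, covers [90912, 91647]
In-order data received: bytes [89178, 90252] (segments 1..1).
Segment 2 missing -> gap begins at byte 90253; later segments buffered out of order.
Cumulative ACK = next expected in-order byte = 89178 + 1075 = 90253

90253


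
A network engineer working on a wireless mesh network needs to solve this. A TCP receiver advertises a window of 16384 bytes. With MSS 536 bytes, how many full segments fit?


Given: RWND = 16384 bytes, MSS = 536 bytes
Full segments = floor(RWND / MSS)
Full segments = floor(16384 / 536)
Full segments = floor(30.5672) = 30

30


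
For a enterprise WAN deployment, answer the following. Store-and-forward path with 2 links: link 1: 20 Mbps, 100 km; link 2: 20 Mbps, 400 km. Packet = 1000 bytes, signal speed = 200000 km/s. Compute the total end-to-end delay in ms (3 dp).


Packet = 1000 bytes = 8000 bits. Store-and-forward: sum (t_trans + t_prop) per link.
Link 1: t_trans = 8000/(20*10^6) s = 0.4000 ms; t_prop = 100/200000 s = 0.5000 ms; subtotal = 0.9000 ms
Link 2: t_trans = 8000/(20*10^6) s = 0.4000 ms; t_prop = 400/200000 s = 2.0000 ms; subtotal = 2.4000 ms
End-to-end = 0.9000 + 2.4000 = 3.3000 ms -> 3.300 ms (3 dp)

3.300


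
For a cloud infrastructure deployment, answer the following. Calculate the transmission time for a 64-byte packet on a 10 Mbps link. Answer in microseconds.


Given: packet = 64 bytes, bandwidth = 10 Mbps
Packet in bits = 64 * 8 = 512 bits
Bandwidth = 10 * 10^6 = 10000000 bps
Time = 512 / 10000000 seconds
Time in us = 512 * 10^6 / 10000000 = 51.2

51.2


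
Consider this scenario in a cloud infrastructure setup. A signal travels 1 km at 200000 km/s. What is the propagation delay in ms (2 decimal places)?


Given: distance = 1 km, speed = 200000 km/s
Delay = distance / speed = 1 / 200000 seconds
Delay in ms = 1 * 1000 / 200000
Delay = 0.0050 ms
Rounded to 2 dp = 0.01 ms

0.01


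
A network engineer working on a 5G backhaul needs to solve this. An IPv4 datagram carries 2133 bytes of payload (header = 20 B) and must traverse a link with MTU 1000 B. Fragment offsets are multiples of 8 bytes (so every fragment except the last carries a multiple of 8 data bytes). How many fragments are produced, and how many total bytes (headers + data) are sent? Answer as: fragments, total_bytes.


Max data per non-final fragment = floor((MTU - header)/8)*8 = floor((1000 - 20)/8)*8 = floor(980/8)*8 = 976 B
Final fragment needs no 8-byte alignment: it can carry up to MTU - header = 980 B
Non-final fragments needed = ceil((payload - 980) / 976) = ceil(1153/976) = ceil(1.1814) = 2
Number of fragments = 2 + 1 = 3
Fragment sizes (data): 2 * 976 B + 181 B (last, 181 <= 980 OK)
Total bytes sent = payload + n_frags * header = 2133 + 3*20 = 2133 + 60 = 2193 B

3, 2193


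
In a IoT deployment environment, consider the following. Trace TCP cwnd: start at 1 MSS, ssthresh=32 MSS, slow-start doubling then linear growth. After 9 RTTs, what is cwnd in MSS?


RTT 0: cwnd = 1 MSS (initial)
RTT 1: cwnd = 2 MSS (slow start, doubled)
RTT 2: cwnd = 4 MSS (slow start, doubled)
RTT 3: cwnd = 8 MSS (slow start, doubled)
RTT 4: cwnd = 16 MSS (slow start, doubled)
RTT 5: cwnd = 32 MSS (slow start, doubled)
RTT 6: cwnd = 33 MSS (congestion avoidance, +1)
RTT 7: cwnd = 34 MSS (congestion avoidance, +1)
RTT 8: cwnd = 35 MSS (congestion avoidance, +1)
RTT 9: cwnd = 36 MSS (congestion avoidance, +1)

36
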